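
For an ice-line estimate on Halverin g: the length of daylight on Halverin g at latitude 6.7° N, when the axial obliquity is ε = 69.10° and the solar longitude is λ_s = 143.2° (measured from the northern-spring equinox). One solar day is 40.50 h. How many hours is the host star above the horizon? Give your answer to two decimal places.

Solar declination: sin δ = sin ε · sin λ_s = sin 69.10° × sin 143.2° = 0.55961, so δ = +34.029°.
cos H₀ = −tan φ · tan δ = −tan(+6.7°) × tan(+34.029°) = -0.0793, so H₀ = 1.6502 rad = 94.55°.
Daylight = 2H₀/(2π) × 40.50 h = (1.6502/π) × 40.50 = 21.27 h.

21.27 h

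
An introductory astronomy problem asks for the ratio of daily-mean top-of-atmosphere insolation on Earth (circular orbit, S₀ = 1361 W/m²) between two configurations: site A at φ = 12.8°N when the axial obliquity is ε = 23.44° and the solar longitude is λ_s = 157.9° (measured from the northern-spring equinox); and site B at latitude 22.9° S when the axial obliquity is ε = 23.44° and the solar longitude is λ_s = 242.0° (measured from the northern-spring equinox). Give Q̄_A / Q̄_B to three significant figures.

Q̄_A / Q̄_B ≈ 0.935

— Configuration A (φ=+12.8°):
Solar declination: sin δ = sin ε · sin λ_s = sin 23.44° × sin 157.9° = 0.14966, so δ = +8.607°.
cos H₀ = −tan(+12.8°) tan(+8.607°) = -0.0344, H₀ = 1.6052 rad.
Bracket: H₀ sin φ sin δ + cos φ cos δ sin H₀ = 1.6052×0.22155×0.14966 + 0.97515×0.98874×0.99941 = 0.053224 + 0.963601 = 1.016825.
Q̄ = (S₀/π) × [bracket] = (1361/π) × 1.016825 = 440.51 W/m².
— Configuration B (φ=-22.9°):
Solar declination: sin δ = sin ε · sin λ_s = sin 23.44° × sin 242.0° = -0.35123, so δ = -20.562°.
cos H₀ = −tan(-22.9°) tan(-20.562°) = -0.1585, H₀ = 1.7299 rad.
Bracket: H₀ sin φ sin δ + cos φ cos δ sin H₀ = 1.7299×-0.38912×-0.35123 + 0.92119×0.93629×0.98737 = 0.236427 + 0.851608 = 1.088035.
Q̄ = (S₀/π) × [bracket] = (1361/π) × 1.088035 = 471.36 W/m².
Ratio Q̄_A / Q̄_B = 440.51 / 471.36 = 0.9346.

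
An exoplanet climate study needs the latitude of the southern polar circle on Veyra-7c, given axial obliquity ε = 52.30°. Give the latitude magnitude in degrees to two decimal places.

37.70°

The polar circle is the lowest latitude that experiences at least one full rotation of continuous darkness at the northern-summer solstice; it lies at |φ| = 90° − ε = 90° − 52.30° = 37.70°.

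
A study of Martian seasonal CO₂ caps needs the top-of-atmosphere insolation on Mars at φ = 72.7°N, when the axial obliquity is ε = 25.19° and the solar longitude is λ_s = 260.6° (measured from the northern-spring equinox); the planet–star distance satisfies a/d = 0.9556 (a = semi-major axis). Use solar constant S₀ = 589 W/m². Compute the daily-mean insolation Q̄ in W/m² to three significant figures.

Solar declination: sin δ = sin ε · sin λ_s = sin 25.19° × sin 260.6° = -0.41991, so δ = -24.829°.
cos H₀ = −tan(+72.7°) tan(-24.829°) = 1.4855 ≥ 1 ⇒ polar night, H₀ = 0 and Q̄ = 0.
Inverse-square distance factor (a/d)² = 0.9556² = 0.913171.

Q̄ ≈ 0.00 W/m²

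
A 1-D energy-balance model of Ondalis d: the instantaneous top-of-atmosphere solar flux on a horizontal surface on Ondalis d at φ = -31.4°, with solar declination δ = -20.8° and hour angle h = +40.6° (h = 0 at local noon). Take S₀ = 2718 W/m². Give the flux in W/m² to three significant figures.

cos θ_z = sin φ sin δ + cos φ cos δ cos h = 0.185014 + 0.605839 = 0.790853.
Flux = S₀ · cos θ_z = 2718 × 0.790853 = 2150 W/m².

2.15e+03 W/m²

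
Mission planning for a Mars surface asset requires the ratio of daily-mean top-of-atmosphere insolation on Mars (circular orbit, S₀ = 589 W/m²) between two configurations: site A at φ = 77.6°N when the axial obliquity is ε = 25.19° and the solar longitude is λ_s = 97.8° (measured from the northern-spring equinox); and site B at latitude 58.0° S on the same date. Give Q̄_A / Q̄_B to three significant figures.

Q̄_A / Q̄_B ≈ 21.8

— Configuration A (φ=+77.6°):
Solar declination: sin δ = sin ε · sin λ_s = sin 25.19° × sin 97.8° = 0.42168, so δ = +24.941°.
cos H₀ = −tan(+77.6°) tan(+24.941°) = -2.1152 ≤ −1 ⇒ polar day, H₀ = π.
Bracket: H₀ sin φ sin δ + cos φ cos δ sin H₀ = 3.1416×0.97667×0.42168 + 0.21474×0.90674×0.00000 = 1.293843 + 0.000000 = 1.293843.
Q̄ = (S₀/π) × [bracket] = (589/π) × 1.293843 = 242.58 W/m².
— Configuration B (φ=-58.0°):
cos H₀ = −tan(-58.0°) tan(+24.941°) = 0.7442, H₀ = 0.7314 rad.
Bracket: H₀ sin φ sin δ + cos φ cos δ sin H₀ = 0.7314×-0.84805×0.42168 + 0.52992×0.90674×0.66791 = -0.261553 + 0.320931 = 0.059378.
Q̄ = (S₀/π) × [bracket] = (589/π) × 0.059378 = 11.132 W/m².
Ratio Q̄_A / Q̄_B = 242.58 / 11.132 = 21.79.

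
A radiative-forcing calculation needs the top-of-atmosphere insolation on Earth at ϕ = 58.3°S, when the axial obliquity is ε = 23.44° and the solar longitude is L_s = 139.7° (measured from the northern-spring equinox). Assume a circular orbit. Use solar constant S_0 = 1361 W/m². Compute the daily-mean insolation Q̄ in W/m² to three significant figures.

Solar declination: sin δ = sin ε · sin L_s = sin 23.44° × sin 139.7° = 0.25729, so δ = +14.909°.
cos h₀ = −tan(-58.3°) tan(+14.909°) = 0.4311, h₀ = 1.1251 rad.
Bracket: h₀ sin ϕ sin δ + cos ϕ cos δ sin h₀ = 1.1251×-0.85081×0.25729 + 0.52547×0.96634×0.90231 = -0.246290 + 0.458177 = 0.211887.
Q̄ = (S_0/π) × [bracket] = (1361/π) × 0.211887 = 91.79 W/m².

Q̄ ≈ 91.8 W/m²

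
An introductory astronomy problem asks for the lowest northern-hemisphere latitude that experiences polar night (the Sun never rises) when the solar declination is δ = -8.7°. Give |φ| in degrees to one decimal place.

Polar night requires cos H₀ = −tan φ tan δ ≥ 1, i.e. tan φ tan δ ≤ −1.
The boundary is |tan φ| · |tan δ| = 1, so |φ| = 90° − |δ| = 90° − 8.7° = 81.3° in the northern hemisphere.

|φ| = 81.3°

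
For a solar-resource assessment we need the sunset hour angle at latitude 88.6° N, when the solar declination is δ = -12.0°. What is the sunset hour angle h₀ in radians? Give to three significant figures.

cos h₀ = −tan ϕ · tan δ = 8.6973 ≥ 1, so the Sun never rises (polar night) and h₀ = 0.

h₀ = 0.00 rad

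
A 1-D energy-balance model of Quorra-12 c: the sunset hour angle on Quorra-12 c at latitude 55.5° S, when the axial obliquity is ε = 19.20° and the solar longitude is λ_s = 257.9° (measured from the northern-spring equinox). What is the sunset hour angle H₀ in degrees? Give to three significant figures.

H₀ = 120°

Solar declination: sin δ = sin ε · sin λ_s = sin 19.20° × sin 257.9° = -0.32156, so δ = -18.757°.
cos H₀ = −tan φ · tan δ = −tan(-55.5°) × tan(-18.757°) = -0.4941, so H₀ = 2.0876 rad = 119.61°.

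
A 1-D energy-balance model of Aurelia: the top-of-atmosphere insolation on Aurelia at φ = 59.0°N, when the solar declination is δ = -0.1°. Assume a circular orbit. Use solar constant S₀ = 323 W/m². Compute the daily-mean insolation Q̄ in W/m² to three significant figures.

Q̄ ≈ 52.7 W/m²

cos H₀ = −tan(+59.0°) tan(-0.100°) = 0.0029, H₀ = 1.5679 rad.
Bracket: H₀ sin φ sin δ + cos φ cos δ sin H₀ = 1.5679×0.85717×-0.00175 + 0.51504×1.00000×1.00000 = -0.002352 + 0.515040 = 0.512688.
Q̄ = (S₀/π) × [bracket] = (323/π) × 0.512688 = 52.71 W/m².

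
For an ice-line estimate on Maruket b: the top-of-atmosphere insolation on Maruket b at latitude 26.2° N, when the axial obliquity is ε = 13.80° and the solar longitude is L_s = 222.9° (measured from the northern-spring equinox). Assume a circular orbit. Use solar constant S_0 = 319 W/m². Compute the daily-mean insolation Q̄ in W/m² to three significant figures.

Solar declination: sin δ = sin ε · sin L_s = sin 13.80° × sin 222.9° = -0.16237, so δ = -9.345°.
cos h₀ = −tan(+26.2°) tan(-9.345°) = 0.0810, h₀ = 1.4897 rad.
Bracket: h₀ sin ϕ sin δ + cos ϕ cos δ sin h₀ = 1.4897×0.44151×-0.16237 + 0.89726×0.98673×0.99672 = -0.106794 + 0.882449 = 0.775655.
Q̄ = (S_0/π) × [bracket] = (319/π) × 0.775655 = 78.76 W/m².

Q̄ ≈ 78.8 W/m²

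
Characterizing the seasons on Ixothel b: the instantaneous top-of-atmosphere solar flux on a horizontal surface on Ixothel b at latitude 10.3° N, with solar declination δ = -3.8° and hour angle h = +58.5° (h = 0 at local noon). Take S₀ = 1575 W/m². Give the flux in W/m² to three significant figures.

789 W/m²

cos θ_z = sin φ sin δ + cos φ cos δ cos h = -0.011850 + 0.512948 = 0.501098.
Flux = S₀ · cos θ_z = 1575 × 0.501098 = 789.2 W/m².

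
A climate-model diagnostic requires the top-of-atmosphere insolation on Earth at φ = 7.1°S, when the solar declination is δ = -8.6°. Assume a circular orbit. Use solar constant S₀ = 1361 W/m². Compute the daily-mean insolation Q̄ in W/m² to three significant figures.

cos H₀ = −tan(-7.1°) tan(-8.600°) = -0.0188, H₀ = 1.5896 rad.
Bracket: H₀ sin φ sin δ + cos φ cos δ sin H₀ = 1.5896×-0.12360×-0.14954 + 0.99233×0.98876×0.99982 = 0.029381 + 0.981000 = 1.010381.
Q̄ = (S₀/π) × [bracket] = (1361/π) × 1.010381 = 437.7 W/m².

Q̄ ≈ 438 W/m²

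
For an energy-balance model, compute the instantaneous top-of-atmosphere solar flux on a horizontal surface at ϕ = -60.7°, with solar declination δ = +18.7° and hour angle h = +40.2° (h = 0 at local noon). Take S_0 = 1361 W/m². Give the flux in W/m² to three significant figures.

cos θ_z = sin ϕ sin δ + cos ϕ cos δ cos h = -0.279597 + 0.354056 = 0.074459.
Flux = S_0 · cos θ_z = 1361 × 0.074459 = 101.3 W/m².

101 W/m²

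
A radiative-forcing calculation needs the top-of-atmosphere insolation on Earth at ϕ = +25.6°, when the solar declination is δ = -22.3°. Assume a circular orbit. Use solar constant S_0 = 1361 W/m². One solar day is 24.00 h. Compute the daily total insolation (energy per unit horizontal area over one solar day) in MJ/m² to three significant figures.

cos h₀ = −tan(+25.6°) tan(-22.300°) = 0.1965, h₀ = 1.3730 rad.
Bracket: h₀ sin ϕ sin δ + cos ϕ cos δ sin h₀ = 1.3730×0.43209×-0.37946 + 0.90183×0.92521×0.98050 = -0.225118 + 0.818112 = 0.592994.
Q̄ = (S_0/π) × [bracket] = (1361/π) × 0.592994 = 256.90 W/m².
Daily total = Q̄ × 24.00 h × 3600 s/h = 256.90 × 24.00 × 3600 / 10⁶ = 22.20 MJ/m².

22.2 MJ/m²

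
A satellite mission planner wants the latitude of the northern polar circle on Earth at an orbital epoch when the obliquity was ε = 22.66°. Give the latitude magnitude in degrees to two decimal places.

67.34°

The polar circle is the lowest latitude that experiences at least one full rotation of continuous daylight at the northern-summer solstice; it lies at |ϕ| = 90° − ε = 90° − 22.66° = 67.34°.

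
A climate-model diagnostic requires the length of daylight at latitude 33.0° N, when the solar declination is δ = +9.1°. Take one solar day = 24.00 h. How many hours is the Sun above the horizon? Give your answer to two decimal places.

cos H₀ = −tan φ · tan δ = −tan(+33.0°) × tan(+9.100°) = -0.1040, so H₀ = 1.6750 rad = 95.97°.
Daylight = 2H₀/(2π) × 24.00 h = (1.6750/π) × 24.00 = 12.80 h.

12.80 h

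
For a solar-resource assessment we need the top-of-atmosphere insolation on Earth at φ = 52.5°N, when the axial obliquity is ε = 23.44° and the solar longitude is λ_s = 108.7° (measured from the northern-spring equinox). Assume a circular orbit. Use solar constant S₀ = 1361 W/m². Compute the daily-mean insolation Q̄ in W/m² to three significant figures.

Q̄ ≈ 483 W/m²

Solar declination: sin δ = sin ε · sin λ_s = sin 23.44° × sin 108.7° = 0.37679, so δ = +22.135°.
cos H₀ = −tan(+52.5°) tan(+22.135°) = -0.5301, H₀ = 2.1295 rad.
Bracket: H₀ sin φ sin δ + cos φ cos δ sin H₀ = 2.1295×0.79335×0.37679 + 0.60876×0.92630×0.84793 = 0.636564 + 0.478143 = 1.114707.
Q̄ = (S₀/π) × [bracket] = (1361/π) × 1.114707 = 482.9 W/m².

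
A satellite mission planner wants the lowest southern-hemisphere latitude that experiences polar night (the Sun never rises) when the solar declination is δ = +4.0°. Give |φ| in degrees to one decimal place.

|φ| = 86.0°

Polar night requires cos H₀ = −tan φ tan δ ≥ 1, i.e. tan φ tan δ ≤ −1.
The boundary is |tan φ| · |tan δ| = 1, so |φ| = 90° − |δ| = 90° − 4.0° = 86.0° in the southern hemisphere.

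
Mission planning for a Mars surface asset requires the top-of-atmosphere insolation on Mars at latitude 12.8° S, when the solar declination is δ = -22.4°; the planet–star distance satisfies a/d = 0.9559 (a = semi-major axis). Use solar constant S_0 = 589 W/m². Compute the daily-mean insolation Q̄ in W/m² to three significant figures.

cos h₀ = −tan(-12.8°) tan(-22.400°) = -0.0936, h₀ = 1.6646 rad.
Bracket: h₀ sin ϕ sin δ + cos ϕ cos δ sin h₀ = 1.6646×-0.22155×-0.38107 + 0.97515×0.92455×0.99561 = 0.140536 + 0.897617 = 1.038153.
Inverse-square distance factor (a/d)² = 0.9559² = 0.913745.
Q̄ = (S_0/π) × 0.913745 × [bracket] = (589/π) × 0.913745 × 1.038153 = 177.8 W/m².

Q̄ ≈ 178 W/m²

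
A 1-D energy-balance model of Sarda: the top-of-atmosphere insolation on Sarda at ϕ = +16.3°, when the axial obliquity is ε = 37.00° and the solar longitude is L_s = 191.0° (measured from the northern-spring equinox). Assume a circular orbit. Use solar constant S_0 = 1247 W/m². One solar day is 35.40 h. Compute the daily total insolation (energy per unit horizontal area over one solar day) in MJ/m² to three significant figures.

Solar declination: sin δ = sin ε · sin L_s = sin 37.00° × sin 191.0° = -0.11483, so δ = -6.594°.
cos h₀ = −tan(+16.3°) tan(-6.594°) = 0.0338, h₀ = 1.5370 rad.
Bracket: h₀ sin ϕ sin δ + cos ϕ cos δ sin h₀ = 1.5370×0.28067×-0.11483 + 0.95981×0.99338×0.99943 = -0.049536 + 0.952913 = 0.903377.
Q̄ = (S_0/π) × [bracket] = (1247/π) × 0.903377 = 358.58 W/m².
Daily total = Q̄ × 35.40 h × 3600 s/h = 358.58 × 35.40 × 3600 / 10⁶ = 45.70 MJ/m².

45.7 MJ/m²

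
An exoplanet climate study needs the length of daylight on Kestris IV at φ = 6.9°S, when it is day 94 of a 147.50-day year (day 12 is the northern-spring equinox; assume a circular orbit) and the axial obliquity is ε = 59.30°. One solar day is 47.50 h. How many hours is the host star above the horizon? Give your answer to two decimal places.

Solar longitude: λ_s = 360° × (94 − 12)/147.50 = 200.136°.
sin δ = sin 59.30° × sin 200.136° = -0.29600, so δ = -17.217°.
cos H₀ = −tan φ · tan δ = −tan(-6.9°) × tan(-17.217°) = -0.0375, so H₀ = 1.6083 rad = 92.15°.
Daylight = 2H₀/(2π) × 47.50 h = (1.6083/π) × 47.50 = 24.32 h.

24.32 h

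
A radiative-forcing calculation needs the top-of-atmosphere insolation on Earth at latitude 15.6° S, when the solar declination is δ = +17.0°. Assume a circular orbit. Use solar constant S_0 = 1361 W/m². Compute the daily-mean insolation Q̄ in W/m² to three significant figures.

Q̄ ≈ 347 W/m²

cos h₀ = −tan(-15.6°) tan(+17.000°) = 0.0854, h₀ = 1.4853 rad.
Bracket: h₀ sin ϕ sin δ + cos ϕ cos δ sin h₀ = 1.4853×-0.26892×0.29237 + 0.96316×0.95630×0.99635 = -0.116780 + 0.917708 = 0.800928.
Q̄ = (S_0/π) × [bracket] = (1361/π) × 0.800928 = 347.0 W/m².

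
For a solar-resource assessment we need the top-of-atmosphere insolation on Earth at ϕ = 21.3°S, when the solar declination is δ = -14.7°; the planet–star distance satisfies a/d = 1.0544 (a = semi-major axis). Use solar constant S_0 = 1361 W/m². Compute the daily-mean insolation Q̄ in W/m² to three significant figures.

cos h₀ = −tan(-21.3°) tan(-14.700°) = -0.1023, h₀ = 1.6733 rad.
Bracket: h₀ sin ϕ sin δ + cos ϕ cos δ sin h₀ = 1.6733×-0.36325×-0.25376 + 0.93169×0.96727×0.99476 = 0.154242 + 0.896474 = 1.050716.
Inverse-square distance factor (a/d)² = 1.0544² = 1.111759.
Q̄ = (S_0/π) × 1.111759 × [bracket] = (1361/π) × 1.111759 × 1.050716 = 506.1 W/m².

Q̄ ≈ 506 W/m²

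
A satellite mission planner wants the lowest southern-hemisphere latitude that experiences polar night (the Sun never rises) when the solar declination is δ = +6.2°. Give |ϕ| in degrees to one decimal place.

Polar night requires cos h₀ = −tan ϕ tan δ ≥ 1, i.e. tan ϕ tan δ ≤ −1.
The boundary is |tan ϕ| · |tan δ| = 1, so |ϕ| = 90° − |δ| = 90° − 6.2° = 83.8° in the southern hemisphere.

|ϕ| = 83.8°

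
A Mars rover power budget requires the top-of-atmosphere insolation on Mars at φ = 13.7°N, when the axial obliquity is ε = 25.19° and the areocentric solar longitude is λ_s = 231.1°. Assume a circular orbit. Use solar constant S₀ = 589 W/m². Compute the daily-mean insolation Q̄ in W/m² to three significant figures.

Q̄ ≈ 149 W/m²

sin δ = sin 25.19° × sin 231.1° = -0.33124, so δ = -19.344°.
cos H₀ = −tan(+13.7°) tan(-19.344°) = 0.0856, H₀ = 1.4851 rad.
Bracket: H₀ sin φ sin δ + cos φ cos δ sin H₀ = 1.4851×0.23684×-0.33124 + 0.97155×0.94355×0.99633 = -0.116507 + 0.913342 = 0.796835.
Q̄ = (S₀/π) × [bracket] = (589/π) × 0.796835 = 149.4 W/m².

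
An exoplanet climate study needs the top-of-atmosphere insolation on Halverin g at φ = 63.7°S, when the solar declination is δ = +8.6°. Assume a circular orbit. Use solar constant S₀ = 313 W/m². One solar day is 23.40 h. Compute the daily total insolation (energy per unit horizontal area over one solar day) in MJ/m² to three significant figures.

cos H₀ = −tan(-63.7°) tan(+8.600°) = 0.3060, H₀ = 1.2598 rad.
Bracket: H₀ sin φ sin δ + cos φ cos δ sin H₀ = 1.2598×-0.89649×0.14954 + 0.44307×0.98876×0.95203 = -0.168890 + 0.417075 = 0.248185.
Q̄ = (S₀/π) × [bracket] = (313/π) × 0.248185 = 24.727 W/m².
Daily total = Q̄ × 23.40 h × 3600 s/h = 24.727 × 23.40 × 3600 / 10⁶ = 2.083 MJ/m².

2.08 MJ/m²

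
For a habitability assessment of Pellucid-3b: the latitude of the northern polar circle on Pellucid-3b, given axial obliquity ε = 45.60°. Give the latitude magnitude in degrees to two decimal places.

44.40°

The polar circle is the lowest latitude that experiences at least one full rotation of continuous daylight at the northern-summer solstice; it lies at |ϕ| = 90° − ε = 90° − 45.60° = 44.40°.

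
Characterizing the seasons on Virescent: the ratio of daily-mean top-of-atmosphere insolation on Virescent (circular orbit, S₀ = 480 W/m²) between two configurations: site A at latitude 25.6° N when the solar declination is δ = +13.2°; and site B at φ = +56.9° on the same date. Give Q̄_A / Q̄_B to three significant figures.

— Configuration A (φ=+25.6°):
cos H₀ = −tan(+25.6°) tan(+13.200°) = -0.1124, H₀ = 1.6834 rad.
Bracket: H₀ sin φ sin δ + cos φ cos δ sin H₀ = 1.6834×0.43209×0.22835 + 0.90183×0.97358×0.99367 = 0.166097 + 0.872446 = 1.038543.
Q̄ = (S₀/π) × [bracket] = (480/π) × 1.038543 = 158.68 W/m².
— Configuration B (φ=+56.9°):
cos H₀ = −tan(+56.9°) tan(+13.200°) = -0.3598, H₀ = 1.9388 rad.
Bracket: H₀ sin φ sin δ + cos φ cos δ sin H₀ = 1.9388×0.83772×0.22835 + 0.54610×0.97358×0.93303 = 0.370880 + 0.496066 = 0.866946.
Q̄ = (S₀/π) × [bracket] = (480/π) × 0.866946 = 132.46 W/m².
Ratio Q̄_A / Q̄_B = 158.68 / 132.46 = 1.198.

Q̄_A / Q̄_B ≈ 1.20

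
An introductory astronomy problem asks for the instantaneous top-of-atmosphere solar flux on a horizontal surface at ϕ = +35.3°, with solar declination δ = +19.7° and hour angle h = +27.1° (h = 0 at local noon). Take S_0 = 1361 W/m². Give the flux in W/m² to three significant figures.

1.20e+03 W/m²

cos θ_z = sin ϕ sin δ + cos ϕ cos δ cos h = 0.194793 + 0.684012 = 0.878805.
Flux = S_0 · cos θ_z = 1361 × 0.878805 = 1196 W/m².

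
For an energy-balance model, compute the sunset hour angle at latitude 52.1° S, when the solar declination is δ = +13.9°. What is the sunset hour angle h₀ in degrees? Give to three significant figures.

cos h₀ = −tan ϕ · tan δ = −tan(-52.1°) × tan(+13.900°) = 0.3179, so h₀ = 1.2473 rad = 71.46°.

h₀ = 71.5°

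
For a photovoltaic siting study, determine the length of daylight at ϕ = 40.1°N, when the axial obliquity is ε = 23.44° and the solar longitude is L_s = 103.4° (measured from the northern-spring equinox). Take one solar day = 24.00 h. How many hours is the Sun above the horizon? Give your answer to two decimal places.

14.76 h

Solar declination: sin δ = sin ε · sin L_s = sin 23.44° × sin 103.4° = 0.38696, so δ = +22.765°.
cos h₀ = −tan ϕ · tan δ = −tan(+40.1°) × tan(+22.765°) = -0.3534, so h₀ = 1.9320 rad = 110.69°.
Daylight = 2h₀/(2π) × 24.00 h = (1.9320/π) × 24.00 = 14.76 h.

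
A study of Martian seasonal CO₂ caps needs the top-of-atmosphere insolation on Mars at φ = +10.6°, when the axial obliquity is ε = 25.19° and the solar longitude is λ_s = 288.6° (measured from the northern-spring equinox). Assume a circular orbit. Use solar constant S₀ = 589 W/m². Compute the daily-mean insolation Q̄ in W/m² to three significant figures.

Solar declination: sin δ = sin ε · sin λ_s = sin 25.19° × sin 288.6° = -0.40339, so δ = -23.790°.
cos H₀ = −tan(+10.6°) tan(-23.790°) = 0.0825, H₀ = 1.4882 rad.
Bracket: H₀ sin φ sin δ + cos φ cos δ sin H₀ = 1.4882×0.18395×-0.40339 + 0.98294×0.91503×0.99659 = -0.110430 + 0.896353 = 0.785923.
Q̄ = (S₀/π) × [bracket] = (589/π) × 0.785923 = 147.3 W/m².

Q̄ ≈ 147 W/m²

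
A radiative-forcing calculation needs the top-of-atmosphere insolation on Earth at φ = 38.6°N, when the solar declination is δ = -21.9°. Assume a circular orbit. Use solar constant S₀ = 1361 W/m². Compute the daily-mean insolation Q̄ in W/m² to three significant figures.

Q̄ ≈ 172 W/m²

cos H₀ = −tan(+38.6°) tan(-21.900°) = 0.3209, H₀ = 1.2441 rad.
Bracket: H₀ sin φ sin δ + cos φ cos δ sin H₀ = 1.2441×0.62388×-0.37299 + 0.78152×0.92784×0.94711 = -0.289503 + 0.686774 = 0.397271.
Q̄ = (S₀/π) × [bracket] = (1361/π) × 0.397271 = 172.1 W/m².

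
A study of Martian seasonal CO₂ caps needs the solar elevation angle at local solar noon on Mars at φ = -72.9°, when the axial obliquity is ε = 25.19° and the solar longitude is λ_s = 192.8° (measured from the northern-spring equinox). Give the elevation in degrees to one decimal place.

Solar declination: sin δ = sin ε · sin λ_s = sin 25.19° × sin 192.8° = -0.09430, so δ = -5.411°.
At local noon the hour angle is zero, so the zenith angle equals |φ − δ| = |-72.9° − (-5.411°)| = 67.489°.
Elevation = 90° − 67.489° = 22.5°.

22.5°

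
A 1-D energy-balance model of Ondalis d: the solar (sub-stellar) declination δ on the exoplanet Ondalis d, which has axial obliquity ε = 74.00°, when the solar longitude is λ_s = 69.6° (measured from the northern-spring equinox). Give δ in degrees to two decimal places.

δ = +64.29°

sin δ = sin ε · sin λ_s = sin 74.00° × sin 69.6° = 0.900973.
δ = arcsin(0.900973) = +64.29°.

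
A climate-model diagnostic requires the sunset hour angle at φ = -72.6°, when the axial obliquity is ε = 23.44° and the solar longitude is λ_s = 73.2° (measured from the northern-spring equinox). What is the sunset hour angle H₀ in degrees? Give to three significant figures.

Solar declination: sin δ = sin ε · sin λ_s = sin 23.44° × sin 73.2° = 0.38081, so δ = +22.384°.
cos H₀ = −tan φ · tan δ = 1.3142 ≥ 1, so the Sun never rises (polar night) and H₀ = 0.

H₀ = 0.00°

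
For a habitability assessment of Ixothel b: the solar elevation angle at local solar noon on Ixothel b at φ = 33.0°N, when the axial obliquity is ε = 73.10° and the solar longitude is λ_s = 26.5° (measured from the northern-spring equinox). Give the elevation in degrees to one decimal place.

Solar declination: sin δ = sin ε · sin λ_s = sin 73.10° × sin 26.5° = 0.42693, so δ = +25.273°.
At local noon the hour angle is zero, so the zenith angle equals |φ − δ| = |+33.0° − (+25.273°)| = 7.727°.
Elevation = 90° − 7.727° = 82.3°.

82.3°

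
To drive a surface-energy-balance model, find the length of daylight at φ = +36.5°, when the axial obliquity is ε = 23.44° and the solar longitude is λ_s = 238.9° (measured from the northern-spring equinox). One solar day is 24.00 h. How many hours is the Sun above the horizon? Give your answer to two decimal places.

Solar declination: sin δ = sin ε · sin λ_s = sin 23.44° × sin 238.9° = -0.34061, so δ = -19.914°.
cos H₀ = −tan φ · tan δ = −tan(+36.5°) × tan(-19.914°) = 0.2681, so H₀ = 1.2994 rad = 74.45°.
Daylight = 2H₀/(2π) × 24.00 h = (1.2994/π) × 24.00 = 9.93 h.

9.93 h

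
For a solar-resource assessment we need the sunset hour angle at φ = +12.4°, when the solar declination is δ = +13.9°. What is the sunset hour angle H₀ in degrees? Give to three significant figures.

H₀ = 93.1°

cos H₀ = −tan φ · tan δ = −tan(+12.4°) × tan(+13.900°) = -0.0544, so H₀ = 1.6252 rad = 93.12°.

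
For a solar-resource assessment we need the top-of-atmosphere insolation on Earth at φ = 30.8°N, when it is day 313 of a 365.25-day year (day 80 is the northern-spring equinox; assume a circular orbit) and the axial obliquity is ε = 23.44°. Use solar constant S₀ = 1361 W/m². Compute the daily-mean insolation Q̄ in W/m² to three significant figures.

Q̄ ≈ 255 W/m²

Solar longitude: λ_s = 360° × (313 − 80)/365.25 = 229.651°.
sin δ = sin 23.44° × sin 229.651° = -0.30316, so δ = -17.648°.
cos H₀ = −tan(+30.8°) tan(-17.648°) = 0.1896, H₀ = 1.3800 rad.
Bracket: H₀ sin φ sin δ + cos φ cos δ sin H₀ = 1.3800×0.51204×-0.30316 + 0.85896×0.95294×0.98185 = -0.214217 + 0.803681 = 0.589464.
Q̄ = (S₀/π) × [bracket] = (1361/π) × 0.589464 = 255.4 W/m².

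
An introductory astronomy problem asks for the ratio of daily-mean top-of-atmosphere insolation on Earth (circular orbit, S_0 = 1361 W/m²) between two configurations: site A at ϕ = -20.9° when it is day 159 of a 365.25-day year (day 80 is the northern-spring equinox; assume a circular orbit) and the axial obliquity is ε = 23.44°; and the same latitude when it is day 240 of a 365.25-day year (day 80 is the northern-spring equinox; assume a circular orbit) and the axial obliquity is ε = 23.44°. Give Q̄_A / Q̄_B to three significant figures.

Q̄_A / Q̄_B ≈ 0.778

— Configuration A (ϕ=-20.9°):
Solar longitude: L_s = 360° × (159 − 80)/365.25 = 77.864°.
sin δ = sin 23.44° × sin 77.864° = 0.38890, so δ = +22.886°.
cos h₀ = −tan(-20.9°) tan(+22.886°) = 0.1612, h₀ = 1.4089 rad.
Bracket: h₀ sin ϕ sin δ + cos ϕ cos δ sin h₀ = 1.4089×-0.35674×0.38890 + 0.93420×0.92128×0.98692 = -0.195465 + 0.849402 = 0.653937.
Q̄ = (S_0/π) × [bracket] = (1361/π) × 0.653937 = 283.30 W/m².
— Configuration B (ϕ=-20.9°):
Solar longitude: L_s = 360° × (240 − 80)/365.25 = 157.700°.
sin δ = sin 23.44° × sin 157.700° = 0.15094, so δ = +8.682°.
cos h₀ = −tan(-20.9°) tan(+8.682°) = 0.0583, h₀ = 1.5125 rad.
Bracket: h₀ sin ϕ sin δ + cos ϕ cos δ sin h₀ = 1.5125×-0.35674×0.15094 + 0.93420×0.98854×0.99830 = -0.081443 + 0.921924 = 0.840481.
Q̄ = (S_0/π) × [bracket] = (1361/π) × 0.840481 = 364.11 W/m².
Ratio Q̄_A / Q̄_B = 283.30 / 364.11 = 0.7781.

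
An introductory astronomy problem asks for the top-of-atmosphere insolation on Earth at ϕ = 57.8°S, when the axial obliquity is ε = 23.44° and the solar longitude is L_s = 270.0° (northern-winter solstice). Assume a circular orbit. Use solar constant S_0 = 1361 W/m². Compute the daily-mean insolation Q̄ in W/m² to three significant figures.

Solar declination: sin δ = sin ε · sin L_s = sin 23.44° × sin 270.0° = -0.39779, so δ = -23.440°.
cos h₀ = −tan(-57.8°) tan(-23.440°) = -0.6885, h₀ = 2.3302 rad.
Bracket: h₀ sin ϕ sin δ + cos ϕ cos δ sin h₀ = 2.3302×-0.84619×-0.39779 + 0.53288×0.91748×0.72524 = 0.784359 + 0.354575 = 1.138934.
Q̄ = (S_0/π) × [bracket] = (1361/π) × 1.138934 = 493.4 W/m².

Q̄ ≈ 493 W/m²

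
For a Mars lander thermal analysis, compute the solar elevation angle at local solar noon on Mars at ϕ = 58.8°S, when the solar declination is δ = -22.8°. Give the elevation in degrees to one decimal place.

At local noon the hour angle is zero, so the zenith angle equals |ϕ − δ| = |-58.8° − (-22.800°)| = 36.000°.
Elevation = 90° − 36.000° = 54.0°.

54.0°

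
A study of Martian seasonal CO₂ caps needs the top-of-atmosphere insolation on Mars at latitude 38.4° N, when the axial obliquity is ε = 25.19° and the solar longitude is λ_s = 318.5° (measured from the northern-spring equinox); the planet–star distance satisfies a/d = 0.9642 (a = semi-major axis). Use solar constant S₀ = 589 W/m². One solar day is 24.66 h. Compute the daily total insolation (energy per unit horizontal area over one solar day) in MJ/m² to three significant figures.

7.69 MJ/m²

Solar declination: sin δ = sin ε · sin λ_s = sin 25.19° × sin 318.5° = -0.28203, so δ = -16.381°.
cos H₀ = −tan(+38.4°) tan(-16.381°) = 0.2330, H₀ = 1.3356 rad.
Bracket: H₀ sin φ sin δ + cos φ cos δ sin H₀ = 1.3356×0.62115×-0.28203 + 0.78369×0.95941×0.97248 = -0.233974 + 0.731188 = 0.497214.
Inverse-square distance factor (a/d)² = 0.9642² = 0.929682.
Q̄ = (S₀/π) × 0.929682 × [bracket] = (589/π) × 0.929682 × 0.497214 = 86.665 W/m².
Daily total = Q̄ × 24.66 h × 3600 s/h = 86.665 × 24.66 × 3600 / 10⁶ = 7.694 MJ/m².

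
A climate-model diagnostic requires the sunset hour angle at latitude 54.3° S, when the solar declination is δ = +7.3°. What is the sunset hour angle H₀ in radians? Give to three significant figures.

H₀ = 1.39 rad

cos H₀ = −tan φ · tan δ = −tan(-54.3°) × tan(+7.300°) = 0.1783, so H₀ = 1.3916 rad = 79.73°.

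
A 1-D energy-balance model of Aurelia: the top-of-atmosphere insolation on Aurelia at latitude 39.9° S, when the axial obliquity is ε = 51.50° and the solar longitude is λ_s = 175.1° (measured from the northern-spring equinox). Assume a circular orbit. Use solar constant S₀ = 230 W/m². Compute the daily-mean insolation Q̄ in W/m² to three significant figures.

Q̄ ≈ 51.2 W/m²

Solar declination: sin δ = sin ε · sin λ_s = sin 51.50° × sin 175.1° = 0.06685, so δ = +3.833°.
cos H₀ = −tan(-39.9°) tan(+3.833°) = 0.0560, H₀ = 1.5147 rad.
Bracket: H₀ sin φ sin δ + cos φ cos δ sin H₀ = 1.5147×-0.64145×0.06685 + 0.76717×0.99776×0.99843 = -0.064952 + 0.764250 = 0.699298.
Q̄ = (S₀/π) × [bracket] = (230/π) × 0.699298 = 51.20 W/m².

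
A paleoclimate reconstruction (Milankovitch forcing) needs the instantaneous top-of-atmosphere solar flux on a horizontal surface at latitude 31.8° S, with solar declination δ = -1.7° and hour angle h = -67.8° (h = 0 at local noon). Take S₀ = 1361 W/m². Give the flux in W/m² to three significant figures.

458 W/m²

cos θ_z = sin φ sin δ + cos φ cos δ cos h = 0.015633 + 0.320983 = 0.336616.
Flux = S₀ · cos θ_z = 1361 × 0.336616 = 458.1 W/m².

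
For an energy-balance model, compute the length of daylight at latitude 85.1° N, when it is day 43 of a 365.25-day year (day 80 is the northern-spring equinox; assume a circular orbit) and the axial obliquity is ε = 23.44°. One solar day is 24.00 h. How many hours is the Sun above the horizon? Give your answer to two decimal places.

Solar longitude: λ_s = 360° × (43 − 80)/365.25 = -36.468°, i.e. -36.468° + 360° = 323.532°.
sin δ = sin 23.44° × sin 323.532° = -0.23644, so δ = -13.676°.
cos H₀ = −tan φ · tan δ = 2.8384 ≥ 1, so the Sun never rises (polar night) and H₀ = 0.
Daylight = 2H₀/(2π) × 24.00 h = (0.0000/π) × 24.00 = 0.00 h.

0.00 h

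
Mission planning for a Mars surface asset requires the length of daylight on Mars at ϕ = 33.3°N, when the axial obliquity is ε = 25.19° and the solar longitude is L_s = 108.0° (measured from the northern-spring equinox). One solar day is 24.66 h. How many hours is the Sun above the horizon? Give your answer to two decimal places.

Solar declination: sin δ = sin ε · sin L_s = sin 25.19° × sin 108.0° = 0.40479, so δ = +23.878°.
cos h₀ = −tan ϕ · tan δ = −tan(+33.3°) × tan(+23.878°) = -0.2908, so h₀ = 1.8658 rad = 106.91°.
Daylight = 2h₀/(2π) × 24.66 h = (1.8658/π) × 24.66 = 14.65 h.

14.65 h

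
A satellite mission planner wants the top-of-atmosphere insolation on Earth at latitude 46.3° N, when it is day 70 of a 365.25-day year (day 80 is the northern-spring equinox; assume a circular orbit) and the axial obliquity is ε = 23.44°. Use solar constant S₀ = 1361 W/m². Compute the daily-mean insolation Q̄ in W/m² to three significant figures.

Q̄ ≈ 266 W/m²

Solar longitude: λ_s = 360° × (70 − 80)/365.25 = -9.856°, i.e. -9.856° + 360° = 350.144°.
sin δ = sin 23.44° × sin 350.144° = -0.06809, so δ = -3.904°.
cos H₀ = −tan(+46.3°) tan(-3.904°) = 0.0714, H₀ = 1.4993 rad.
Bracket: H₀ sin φ sin δ + cos φ cos δ sin H₀ = 1.4993×0.72297×-0.06809 + 0.69088×0.99768×0.99745 = -0.073806 + 0.687520 = 0.613714.
Q̄ = (S₀/π) × [bracket] = (1361/π) × 0.613714 = 265.9 W/m².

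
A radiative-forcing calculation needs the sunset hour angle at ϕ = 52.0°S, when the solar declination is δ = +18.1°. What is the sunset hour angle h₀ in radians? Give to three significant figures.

cos h₀ = −tan ϕ · tan δ = −tan(-52.0°) × tan(+18.100°) = 0.4183, so h₀ = 1.1392 rad = 65.27°.

h₀ = 1.14 rad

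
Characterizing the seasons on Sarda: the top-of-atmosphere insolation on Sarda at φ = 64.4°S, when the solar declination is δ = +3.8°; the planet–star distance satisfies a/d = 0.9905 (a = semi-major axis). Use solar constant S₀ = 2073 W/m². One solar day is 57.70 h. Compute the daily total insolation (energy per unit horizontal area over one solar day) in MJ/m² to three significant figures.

cos H₀ = −tan(-64.4°) tan(+3.800°) = 0.1386, H₀ = 1.4317 rad.
Bracket: H₀ sin φ sin δ + cos φ cos δ sin H₀ = 1.4317×-0.90183×0.06627 + 0.43209×0.99780×0.99034 = -0.085565 + 0.426975 = 0.341410.
Inverse-square distance factor (a/d)² = 0.9905² = 0.981090.
Q̄ = (S₀/π) × 0.981090 × [bracket] = (2073/π) × 0.981090 × 0.341410 = 221.02 W/m².
Daily total = Q̄ × 57.70 h × 3600 s/h = 221.02 × 57.70 × 3600 / 10⁶ = 45.91 MJ/m².

45.9 MJ/m²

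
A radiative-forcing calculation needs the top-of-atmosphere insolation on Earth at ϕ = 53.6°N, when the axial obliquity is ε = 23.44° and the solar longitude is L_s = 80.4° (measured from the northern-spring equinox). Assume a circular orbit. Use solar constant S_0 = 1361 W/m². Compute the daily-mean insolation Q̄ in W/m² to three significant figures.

Q̄ ≈ 492 W/m²

Solar declination: sin δ = sin ε · sin L_s = sin 23.44° × sin 80.4° = 0.39222, so δ = +23.093°.
cos h₀ = −tan(+53.6°) tan(+23.093°) = -0.5783, h₀ = 2.1875 rad.
Bracket: h₀ sin ϕ sin δ + cos ϕ cos δ sin h₀ = 2.1875×0.80489×0.39222 + 0.59342×0.91987×0.81580 = 0.690581 + 0.445320 = 1.135901.
Q̄ = (S_0/π) × [bracket] = (1361/π) × 1.135901 = 492.1 W/m².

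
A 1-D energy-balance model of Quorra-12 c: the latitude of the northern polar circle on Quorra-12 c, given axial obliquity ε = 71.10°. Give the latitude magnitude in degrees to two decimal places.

The polar circle is the lowest latitude that experiences at least one full rotation of continuous daylight at the northern-summer solstice; it lies at |φ| = 90° − ε = 90° − 71.10° = 18.90°.

18.90°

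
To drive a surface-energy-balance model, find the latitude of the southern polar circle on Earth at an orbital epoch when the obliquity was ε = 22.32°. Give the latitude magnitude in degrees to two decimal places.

67.68°

The polar circle is the lowest latitude that experiences at least one full rotation of continuous darkness at the northern-summer solstice; it lies at |φ| = 90° − ε = 90° − 22.32° = 67.68°.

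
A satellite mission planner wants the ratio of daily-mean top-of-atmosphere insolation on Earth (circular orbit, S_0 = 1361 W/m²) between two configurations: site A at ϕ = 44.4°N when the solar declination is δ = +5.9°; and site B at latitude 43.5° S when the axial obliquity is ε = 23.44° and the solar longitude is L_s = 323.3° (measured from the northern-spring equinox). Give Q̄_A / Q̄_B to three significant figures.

— Configuration A (ϕ=+44.4°):
cos h₀ = −tan(+44.4°) tan(+5.900°) = -0.1012, h₀ = 1.6722 rad.
Bracket: h₀ sin ϕ sin δ + cos ϕ cos δ sin h₀ = 1.6722×0.69966×0.10279 + 0.71447×0.99470×0.99487 = 0.120261 + 0.707038 = 0.827299.
Q̄ = (S_0/π) × [bracket] = (1361/π) × 0.827299 = 358.40 W/m².
— Configuration B (ϕ=-43.5°):
Solar declination: sin δ = sin ε · sin L_s = sin 23.44° × sin 323.3° = -0.23773, so δ = -13.753°.
cos h₀ = −tan(-43.5°) tan(-13.753°) = -0.2323, h₀ = 1.8052 rad.
Bracket: h₀ sin ϕ sin δ + cos ϕ cos δ sin h₀ = 1.8052×-0.68835×-0.23773 + 0.72537×0.97133×0.97266 = 0.295406 + 0.685311 = 0.980717.
Q̄ = (S_0/π) × [bracket] = (1361/π) × 0.980717 = 424.87 W/m².
Ratio Q̄_A / Q̄_B = 358.40 / 424.87 = 0.8436.

Q̄_A / Q̄_B ≈ 0.844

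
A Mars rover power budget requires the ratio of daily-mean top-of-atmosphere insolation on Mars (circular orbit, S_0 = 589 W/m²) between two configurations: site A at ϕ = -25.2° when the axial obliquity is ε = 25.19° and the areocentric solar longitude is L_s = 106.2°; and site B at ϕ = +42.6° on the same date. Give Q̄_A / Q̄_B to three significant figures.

Q̄_A / Q̄_B ≈ 0.490

— Configuration A (ϕ=-25.2°):
sin δ = sin 25.19° × sin 106.2° = 0.40872, so δ = +24.125°.
cos h₀ = −tan(-25.2°) tan(+24.125°) = 0.2107, h₀ = 1.3585 rad.
Bracket: h₀ sin ϕ sin δ + cos ϕ cos δ sin h₀ = 1.3585×-0.42578×0.40872 + 0.90483×0.91266×0.97754 = -0.236413 + 0.807255 = 0.570842.
Q̄ = (S_0/π) × [bracket] = (589/π) × 0.570842 = 107.02 W/m².
— Configuration B (ϕ=+42.6°):
cos h₀ = −tan(+42.6°) tan(+24.125°) = -0.4118, h₀ = 1.9952 rad.
Bracket: h₀ sin ϕ sin δ + cos ϕ cos δ sin h₀ = 1.9952×0.67688×0.40872 + 0.73610×0.91266×0.91127 = 0.551981 + 0.612199 = 1.164180.
Q̄ = (S_0/π) × [bracket] = (589/π) × 1.164180 = 218.27 W/m².
Ratio Q̄_A / Q̄_B = 107.02 / 218.27 = 0.4903.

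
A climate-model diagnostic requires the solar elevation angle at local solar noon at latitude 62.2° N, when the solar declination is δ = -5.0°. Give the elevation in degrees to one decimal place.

At local noon the hour angle is zero, so the zenith angle equals |ϕ − δ| = |+62.2° − (-5.000°)| = 67.200°.
Elevation = 90° − 67.200° = 22.8°.

22.8°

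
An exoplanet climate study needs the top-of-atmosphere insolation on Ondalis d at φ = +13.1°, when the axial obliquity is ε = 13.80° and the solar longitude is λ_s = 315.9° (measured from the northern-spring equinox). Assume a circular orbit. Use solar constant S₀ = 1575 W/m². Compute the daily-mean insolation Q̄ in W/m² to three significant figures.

Solar declination: sin δ = sin ε · sin λ_s = sin 13.80° × sin 315.9° = -0.16600, so δ = -9.555°.
cos H₀ = −tan(+13.1°) tan(-9.555°) = 0.0392, H₀ = 1.5316 rad.
Bracket: H₀ sin φ sin δ + cos φ cos δ sin H₀ = 1.5316×0.22665×-0.16600 + 0.97398×0.98613×0.99923 = -0.057625 + 0.959731 = 0.902106.
Q̄ = (S₀/π) × [bracket] = (1575/π) × 0.902106 = 452.3 W/m².

Q̄ ≈ 452 W/m²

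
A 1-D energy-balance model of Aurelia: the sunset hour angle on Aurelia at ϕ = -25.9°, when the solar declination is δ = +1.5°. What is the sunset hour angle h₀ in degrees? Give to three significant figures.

cos h₀ = −tan ϕ · tan δ = −tan(-25.9°) × tan(+1.500°) = 0.0127, so h₀ = 1.5581 rad = 89.27°.

h₀ = 89.3°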